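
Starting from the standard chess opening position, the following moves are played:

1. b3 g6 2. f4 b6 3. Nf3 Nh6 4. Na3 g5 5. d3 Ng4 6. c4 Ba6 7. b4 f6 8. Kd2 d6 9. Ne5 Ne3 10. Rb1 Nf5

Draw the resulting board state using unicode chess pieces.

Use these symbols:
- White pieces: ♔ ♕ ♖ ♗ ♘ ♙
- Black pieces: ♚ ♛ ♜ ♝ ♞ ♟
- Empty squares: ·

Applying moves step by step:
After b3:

♜ ♞ ♝ ♛ ♚ ♝ ♞ ♜
♟ ♟ ♟ ♟ ♟ ♟ ♟ ♟
· · · · · · · ·
· · · · · · · ·
· · · · · · · ·
· ♙ · · · · · ·
♙ · ♙ ♙ ♙ ♙ ♙ ♙
♖ ♘ ♗ ♕ ♔ ♗ ♘ ♖


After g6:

♜ ♞ ♝ ♛ ♚ ♝ ♞ ♜
♟ ♟ ♟ ♟ ♟ ♟ · ♟
· · · · · · ♟ ·
· · · · · · · ·
· · · · · · · ·
· ♙ · · · · · ·
♙ · ♙ ♙ ♙ ♙ ♙ ♙
♖ ♘ ♗ ♕ ♔ ♗ ♘ ♖


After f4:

♜ ♞ ♝ ♛ ♚ ♝ ♞ ♜
♟ ♟ ♟ ♟ ♟ ♟ · ♟
· · · · · · ♟ ·
· · · · · · · ·
· · · · · ♙ · ·
· ♙ · · · · · ·
♙ · ♙ ♙ ♙ · ♙ ♙
♖ ♘ ♗ ♕ ♔ ♗ ♘ ♖


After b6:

♜ ♞ ♝ ♛ ♚ ♝ ♞ ♜
♟ · ♟ ♟ ♟ ♟ · ♟
· ♟ · · · · ♟ ·
· · · · · · · ·
· · · · · ♙ · ·
· ♙ · · · · · ·
♙ · ♙ ♙ ♙ · ♙ ♙
♖ ♘ ♗ ♕ ♔ ♗ ♘ ♖


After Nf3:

♜ ♞ ♝ ♛ ♚ ♝ ♞ ♜
♟ · ♟ ♟ ♟ ♟ · ♟
· ♟ · · · · ♟ ·
· · · · · · · ·
· · · · · ♙ · ·
· ♙ · · · ♘ · ·
♙ · ♙ ♙ ♙ · ♙ ♙
♖ ♘ ♗ ♕ ♔ ♗ · ♖


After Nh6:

♜ ♞ ♝ ♛ ♚ ♝ · ♜
♟ · ♟ ♟ ♟ ♟ · ♟
· ♟ · · · · ♟ ♞
· · · · · · · ·
· · · · · ♙ · ·
· ♙ · · · ♘ · ·
♙ · ♙ ♙ ♙ · ♙ ♙
♖ ♘ ♗ ♕ ♔ ♗ · ♖


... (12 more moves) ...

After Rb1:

♜ ♞ · ♛ ♚ ♝ · ♜
♟ · ♟ · ♟ · · ♟
♝ ♟ · ♟ · ♟ · ·
· · · · ♘ · ♟ ·
· ♙ ♙ · · ♙ · ·
♘ · · ♙ ♞ · · ·
♙ · · ♔ ♙ · ♙ ♙
· ♖ ♗ ♕ · ♗ · ♖


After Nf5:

♜ ♞ · ♛ ♚ ♝ · ♜
♟ · ♟ · ♟ · · ♟
♝ ♟ · ♟ · ♟ · ·
· · · · ♘ ♞ ♟ ·
· ♙ ♙ · · ♙ · ·
♘ · · ♙ · · · ·
♙ · · ♔ ♙ · ♙ ♙
· ♖ ♗ ♕ · ♗ · ♖



  a b c d e f g h
  ─────────────────
8│♜ ♞ · ♛ ♚ ♝ · ♜│8
7│♟ · ♟ · ♟ · · ♟│7
6│♝ ♟ · ♟ · ♟ · ·│6
5│· · · · ♘ ♞ ♟ ·│5
4│· ♙ ♙ · · ♙ · ·│4
3│♘ · · ♙ · · · ·│3
2│♙ · · ♔ ♙ · ♙ ♙│2
1│· ♖ ♗ ♕ · ♗ · ♖│1
  ─────────────────
  a b c d e f g h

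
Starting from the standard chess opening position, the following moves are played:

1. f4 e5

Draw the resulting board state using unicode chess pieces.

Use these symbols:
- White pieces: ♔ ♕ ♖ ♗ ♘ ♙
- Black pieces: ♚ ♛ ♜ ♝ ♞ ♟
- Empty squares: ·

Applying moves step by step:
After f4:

♜ ♞ ♝ ♛ ♚ ♝ ♞ ♜
♟ ♟ ♟ ♟ ♟ ♟ ♟ ♟
· · · · · · · ·
· · · · · · · ·
· · · · · ♙ · ·
· · · · · · · ·
♙ ♙ ♙ ♙ ♙ · ♙ ♙
♖ ♘ ♗ ♕ ♔ ♗ ♘ ♖


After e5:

♜ ♞ ♝ ♛ ♚ ♝ ♞ ♜
♟ ♟ ♟ ♟ · ♟ ♟ ♟
· · · · · · · ·
· · · · ♟ · · ·
· · · · · ♙ · ·
· · · · · · · ·
♙ ♙ ♙ ♙ ♙ · ♙ ♙
♖ ♘ ♗ ♕ ♔ ♗ ♘ ♖



  a b c d e f g h
  ─────────────────
8│♜ ♞ ♝ ♛ ♚ ♝ ♞ ♜│8
7│♟ ♟ ♟ ♟ · ♟ ♟ ♟│7
6│· · · · · · · ·│6
5│· · · · ♟ · · ·│5
4│· · · · · ♙ · ·│4
3│· · · · · · · ·│3
2│♙ ♙ ♙ ♙ ♙ · ♙ ♙│2
1│♖ ♘ ♗ ♕ ♔ ♗ ♘ ♖│1
  ─────────────────
  a b c d e f g h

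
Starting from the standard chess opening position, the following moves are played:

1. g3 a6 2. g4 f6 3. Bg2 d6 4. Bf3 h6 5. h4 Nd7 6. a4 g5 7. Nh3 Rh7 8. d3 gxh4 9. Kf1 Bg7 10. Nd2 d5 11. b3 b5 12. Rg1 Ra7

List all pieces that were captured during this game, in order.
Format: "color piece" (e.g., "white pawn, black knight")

Tracking captures:
  gxh4: captured white pawn

white pawn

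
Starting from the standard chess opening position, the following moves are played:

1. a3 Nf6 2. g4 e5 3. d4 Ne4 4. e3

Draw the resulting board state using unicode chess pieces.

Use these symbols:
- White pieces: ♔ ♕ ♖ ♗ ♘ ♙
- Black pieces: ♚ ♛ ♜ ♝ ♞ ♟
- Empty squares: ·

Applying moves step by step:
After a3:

♜ ♞ ♝ ♛ ♚ ♝ ♞ ♜
♟ ♟ ♟ ♟ ♟ ♟ ♟ ♟
· · · · · · · ·
· · · · · · · ·
· · · · · · · ·
♙ · · · · · · ·
· ♙ ♙ ♙ ♙ ♙ ♙ ♙
♖ ♘ ♗ ♕ ♔ ♗ ♘ ♖


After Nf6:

♜ ♞ ♝ ♛ ♚ ♝ · ♜
♟ ♟ ♟ ♟ ♟ ♟ ♟ ♟
· · · · · ♞ · ·
· · · · · · · ·
· · · · · · · ·
♙ · · · · · · ·
· ♙ ♙ ♙ ♙ ♙ ♙ ♙
♖ ♘ ♗ ♕ ♔ ♗ ♘ ♖


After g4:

♜ ♞ ♝ ♛ ♚ ♝ · ♜
♟ ♟ ♟ ♟ ♟ ♟ ♟ ♟
· · · · · ♞ · ·
· · · · · · · ·
· · · · · · ♙ ·
♙ · · · · · · ·
· ♙ ♙ ♙ ♙ ♙ · ♙
♖ ♘ ♗ ♕ ♔ ♗ ♘ ♖


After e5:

♜ ♞ ♝ ♛ ♚ ♝ · ♜
♟ ♟ ♟ ♟ · ♟ ♟ ♟
· · · · · ♞ · ·
· · · · ♟ · · ·
· · · · · · ♙ ·
♙ · · · · · · ·
· ♙ ♙ ♙ ♙ ♙ · ♙
♖ ♘ ♗ ♕ ♔ ♗ ♘ ♖


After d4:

♜ ♞ ♝ ♛ ♚ ♝ · ♜
♟ ♟ ♟ ♟ · ♟ ♟ ♟
· · · · · ♞ · ·
· · · · ♟ · · ·
· · · ♙ · · ♙ ·
♙ · · · · · · ·
· ♙ ♙ · ♙ ♙ · ♙
♖ ♘ ♗ ♕ ♔ ♗ ♘ ♖


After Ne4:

♜ ♞ ♝ ♛ ♚ ♝ · ♜
♟ ♟ ♟ ♟ · ♟ ♟ ♟
· · · · · · · ·
· · · · ♟ · · ·
· · · ♙ ♞ · ♙ ·
♙ · · · · · · ·
· ♙ ♙ · ♙ ♙ · ♙
♖ ♘ ♗ ♕ ♔ ♗ ♘ ♖


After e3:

♜ ♞ ♝ ♛ ♚ ♝ · ♜
♟ ♟ ♟ ♟ · ♟ ♟ ♟
· · · · · · · ·
· · · · ♟ · · ·
· · · ♙ ♞ · ♙ ·
♙ · · · ♙ · · ·
· ♙ ♙ · · ♙ · ♙
♖ ♘ ♗ ♕ ♔ ♗ ♘ ♖



  a b c d e f g h
  ─────────────────
8│♜ ♞ ♝ ♛ ♚ ♝ · ♜│8
7│♟ ♟ ♟ ♟ · ♟ ♟ ♟│7
6│· · · · · · · ·│6
5│· · · · ♟ · · ·│5
4│· · · ♙ ♞ · ♙ ·│4
3│♙ · · · ♙ · · ·│3
2│· ♙ ♙ · · ♙ · ♙│2
1│♖ ♘ ♗ ♕ ♔ ♗ ♘ ♖│1
  ─────────────────
  a b c d e f g h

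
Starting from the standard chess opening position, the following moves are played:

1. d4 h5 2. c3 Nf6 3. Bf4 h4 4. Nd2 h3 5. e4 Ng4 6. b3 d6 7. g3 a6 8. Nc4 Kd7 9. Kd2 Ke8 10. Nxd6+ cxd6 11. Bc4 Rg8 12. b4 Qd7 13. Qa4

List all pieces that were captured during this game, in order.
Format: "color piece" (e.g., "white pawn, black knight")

Tracking captures:
  Nxd6+: captured black pawn
  cxd6: captured white knight

black pawn, white knight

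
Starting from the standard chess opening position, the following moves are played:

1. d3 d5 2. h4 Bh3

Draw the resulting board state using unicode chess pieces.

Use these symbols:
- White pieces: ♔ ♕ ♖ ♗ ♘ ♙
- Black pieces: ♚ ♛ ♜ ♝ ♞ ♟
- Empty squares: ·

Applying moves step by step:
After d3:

♜ ♞ ♝ ♛ ♚ ♝ ♞ ♜
♟ ♟ ♟ ♟ ♟ ♟ ♟ ♟
· · · · · · · ·
· · · · · · · ·
· · · · · · · ·
· · · ♙ · · · ·
♙ ♙ ♙ · ♙ ♙ ♙ ♙
♖ ♘ ♗ ♕ ♔ ♗ ♘ ♖


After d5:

♜ ♞ ♝ ♛ ♚ ♝ ♞ ♜
♟ ♟ ♟ · ♟ ♟ ♟ ♟
· · · · · · · ·
· · · ♟ · · · ·
· · · · · · · ·
· · · ♙ · · · ·
♙ ♙ ♙ · ♙ ♙ ♙ ♙
♖ ♘ ♗ ♕ ♔ ♗ ♘ ♖


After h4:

♜ ♞ ♝ ♛ ♚ ♝ ♞ ♜
♟ ♟ ♟ · ♟ ♟ ♟ ♟
· · · · · · · ·
· · · ♟ · · · ·
· · · · · · · ♙
· · · ♙ · · · ·
♙ ♙ ♙ · ♙ ♙ ♙ ·
♖ ♘ ♗ ♕ ♔ ♗ ♘ ♖


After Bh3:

♜ ♞ · ♛ ♚ ♝ ♞ ♜
♟ ♟ ♟ · ♟ ♟ ♟ ♟
· · · · · · · ·
· · · ♟ · · · ·
· · · · · · · ♙
· · · ♙ · · · ♝
♙ ♙ ♙ · ♙ ♙ ♙ ·
♖ ♘ ♗ ♕ ♔ ♗ ♘ ♖



  a b c d e f g h
  ─────────────────
8│♜ ♞ · ♛ ♚ ♝ ♞ ♜│8
7│♟ ♟ ♟ · ♟ ♟ ♟ ♟│7
6│· · · · · · · ·│6
5│· · · ♟ · · · ·│5
4│· · · · · · · ♙│4
3│· · · ♙ · · · ♝│3
2│♙ ♙ ♙ · ♙ ♙ ♙ ·│2
1│♖ ♘ ♗ ♕ ♔ ♗ ♘ ♖│1
  ─────────────────
  a b c d e f g h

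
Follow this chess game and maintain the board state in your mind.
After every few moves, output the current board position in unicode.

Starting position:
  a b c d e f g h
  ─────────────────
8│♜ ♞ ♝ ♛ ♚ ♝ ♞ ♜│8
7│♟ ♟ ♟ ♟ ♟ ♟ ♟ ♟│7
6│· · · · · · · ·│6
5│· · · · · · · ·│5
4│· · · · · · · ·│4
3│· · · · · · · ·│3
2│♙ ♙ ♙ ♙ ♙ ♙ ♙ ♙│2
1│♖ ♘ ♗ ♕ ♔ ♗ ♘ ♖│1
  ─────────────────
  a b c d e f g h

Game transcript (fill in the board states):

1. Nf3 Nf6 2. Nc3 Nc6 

  a b c d e f g h
  ─────────────────
8│♜ · ♝ ♛ ♚ ♝ · ♜│8
7│♟ ♟ ♟ ♟ ♟ ♟ ♟ ♟│7
6│· · ♞ · · ♞ · ·│6
5│· · · · · · · ·│5
4│· · · · · · · ·│4
3│· · ♘ · · ♘ · ·│3
2│♙ ♙ ♙ ♙ ♙ ♙ ♙ ♙│2
1│♖ · ♗ ♕ ♔ ♗ · ♖│1
  ─────────────────
  a b c d e f g h

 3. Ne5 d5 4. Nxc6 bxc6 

  a b c d e f g h
  ─────────────────
8│♜ · ♝ ♛ ♚ ♝ · ♜│8
7│♟ · ♟ · ♟ ♟ ♟ ♟│7
6│· · ♟ · · ♞ · ·│6
5│· · · ♟ · · · ·│5
4│· · · · · · · ·│4
3│· · ♘ · · · · ·│3
2│♙ ♙ ♙ ♙ ♙ ♙ ♙ ♙│2
1│♖ · ♗ ♕ ♔ ♗ · ♖│1
  ─────────────────
  a b c d e f g h

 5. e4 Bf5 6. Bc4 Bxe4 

  a b c d e f g h
  ─────────────────
8│♜ · · ♛ ♚ ♝ · ♜│8
7│♟ · ♟ · ♟ ♟ ♟ ♟│7
6│· · ♟ · · ♞ · ·│6
5│· · · ♟ · · · ·│5
4│· · ♗ · ♝ · · ·│4
3│· · ♘ · · · · ·│3
2│♙ ♙ ♙ ♙ · ♙ ♙ ♙│2
1│♖ · ♗ ♕ ♔ · · ♖│1
  ─────────────────
  a b c d e f g h

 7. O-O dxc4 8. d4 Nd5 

  a b c d e f g h
  ─────────────────
8│♜ · · ♛ ♚ ♝ · ♜│8
7│♟ · ♟ · ♟ ♟ ♟ ♟│7
6│· · ♟ · · · · ·│6
5│· · · ♞ · · · ·│5
4│· · ♟ ♙ ♝ · · ·│4
3│· · ♘ · · · · ·│3
2│♙ ♙ ♙ · · ♙ ♙ ♙│2
1│♖ · ♗ ♕ · ♖ ♔ ·│1
  ─────────────────
  a b c d e f g h

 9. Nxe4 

  a b c d e f g h
  ─────────────────
8│♜ · · ♛ ♚ ♝ · ♜│8
7│♟ · ♟ · ♟ ♟ ♟ ♟│7
6│· · ♟ · · · · ·│6
5│· · · ♞ · · · ·│5
4│· · ♟ ♙ ♘ · · ·│4
3│· · · · · · · ·│3
2│♙ ♙ ♙ · · ♙ ♙ ♙│2
1│♖ · ♗ ♕ · ♖ ♔ ·│1
  ─────────────────
  a b c d e f g h


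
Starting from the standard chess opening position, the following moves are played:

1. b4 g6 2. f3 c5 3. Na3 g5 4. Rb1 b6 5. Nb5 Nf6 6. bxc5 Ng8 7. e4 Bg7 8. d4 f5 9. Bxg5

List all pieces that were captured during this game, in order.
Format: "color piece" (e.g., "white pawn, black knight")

Tracking captures:
  bxc5: captured black pawn
  Bxg5: captured black pawn

black pawn, black pawn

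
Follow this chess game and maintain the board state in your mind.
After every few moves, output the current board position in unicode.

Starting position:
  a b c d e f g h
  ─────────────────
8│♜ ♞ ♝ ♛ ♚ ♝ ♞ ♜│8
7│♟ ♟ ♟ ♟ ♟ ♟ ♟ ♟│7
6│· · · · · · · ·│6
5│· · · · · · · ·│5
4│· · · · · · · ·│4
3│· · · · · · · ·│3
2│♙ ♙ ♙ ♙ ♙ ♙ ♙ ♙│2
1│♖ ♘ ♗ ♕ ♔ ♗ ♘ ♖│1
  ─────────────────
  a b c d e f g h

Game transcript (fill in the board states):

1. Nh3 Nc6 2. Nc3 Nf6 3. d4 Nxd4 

  a b c d e f g h
  ─────────────────
8│♜ · ♝ ♛ ♚ ♝ · ♜│8
7│♟ ♟ ♟ ♟ ♟ ♟ ♟ ♟│7
6│· · · · · ♞ · ·│6
5│· · · · · · · ·│5
4│· · · ♞ · · · ·│4
3│· · ♘ · · · · ♘│3
2│♙ ♙ ♙ · ♙ ♙ ♙ ♙│2
1│♖ · ♗ ♕ ♔ ♗ · ♖│1
  ─────────────────
  a b c d e f g h

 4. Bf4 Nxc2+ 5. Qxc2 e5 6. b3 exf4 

  a b c d e f g h
  ─────────────────
8│♜ · ♝ ♛ ♚ ♝ · ♜│8
7│♟ ♟ ♟ ♟ · ♟ ♟ ♟│7
6│· · · · · ♞ · ·│6
5│· · · · · · · ·│5
4│· · · · · ♟ · ·│4
3│· ♙ ♘ · · · · ♘│3
2│♙ · ♕ · ♙ ♙ ♙ ♙│2
1│♖ · · · ♔ ♗ · ♖│1
  ─────────────────
  a b c d e f g h

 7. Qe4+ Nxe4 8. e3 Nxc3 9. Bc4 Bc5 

  a b c d e f g h
  ─────────────────
8│♜ · ♝ ♛ ♚ · · ♜│8
7│♟ ♟ ♟ ♟ · ♟ ♟ ♟│7
6│· · · · · · · ·│6
5│· · ♝ · · · · ·│5
4│· · ♗ · · ♟ · ·│4
3│· ♙ ♞ · ♙ · · ♘│3
2│♙ · · · · ♙ ♙ ♙│2
1│♖ · · · ♔ · · ♖│1
  ─────────────────
  a b c d e f g h

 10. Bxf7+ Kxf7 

  a b c d e f g h
  ─────────────────
8│♜ · ♝ ♛ · · · ♜│8
7│♟ ♟ ♟ ♟ · ♚ ♟ ♟│7
6│· · · · · · · ·│6
5│· · ♝ · · · · ·│5
4│· · · · · ♟ · ·│4
3│· ♙ ♞ · ♙ · · ♘│3
2│♙ · · · · ♙ ♙ ♙│2
1│♖ · · · ♔ · · ♖│1
  ─────────────────
  a b c d e f g h


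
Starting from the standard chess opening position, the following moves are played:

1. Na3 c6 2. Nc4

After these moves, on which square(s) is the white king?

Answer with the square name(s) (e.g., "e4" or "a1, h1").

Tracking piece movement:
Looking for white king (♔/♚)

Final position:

  a b c d e f g h
  ─────────────────
8│♜ ♞ ♝ ♛ ♚ ♝ ♞ ♜│8
7│♟ ♟ · ♟ ♟ ♟ ♟ ♟│7
6│· · ♟ · · · · ·│6
5│· · · · · · · ·│5
4│· · ♘ · · · · ·│4
3│· · · · · · · ·│3
2│♙ ♙ ♙ ♙ ♙ ♙ ♙ ♙│2
1│♖ · ♗ ♕ ♔ ♗ ♘ ♖│1
  ─────────────────
  a b c d e f g h


e1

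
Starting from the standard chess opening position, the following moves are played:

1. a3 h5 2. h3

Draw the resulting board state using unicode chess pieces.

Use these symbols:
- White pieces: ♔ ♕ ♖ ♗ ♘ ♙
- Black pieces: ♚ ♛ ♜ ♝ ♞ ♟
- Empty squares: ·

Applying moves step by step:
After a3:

♜ ♞ ♝ ♛ ♚ ♝ ♞ ♜
♟ ♟ ♟ ♟ ♟ ♟ ♟ ♟
· · · · · · · ·
· · · · · · · ·
· · · · · · · ·
♙ · · · · · · ·
· ♙ ♙ ♙ ♙ ♙ ♙ ♙
♖ ♘ ♗ ♕ ♔ ♗ ♘ ♖


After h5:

♜ ♞ ♝ ♛ ♚ ♝ ♞ ♜
♟ ♟ ♟ ♟ ♟ ♟ ♟ ·
· · · · · · · ·
· · · · · · · ♟
· · · · · · · ·
♙ · · · · · · ·
· ♙ ♙ ♙ ♙ ♙ ♙ ♙
♖ ♘ ♗ ♕ ♔ ♗ ♘ ♖


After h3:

♜ ♞ ♝ ♛ ♚ ♝ ♞ ♜
♟ ♟ ♟ ♟ ♟ ♟ ♟ ·
· · · · · · · ·
· · · · · · · ♟
· · · · · · · ·
♙ · · · · · · ♙
· ♙ ♙ ♙ ♙ ♙ ♙ ·
♖ ♘ ♗ ♕ ♔ ♗ ♘ ♖



  a b c d e f g h
  ─────────────────
8│♜ ♞ ♝ ♛ ♚ ♝ ♞ ♜│8
7│♟ ♟ ♟ ♟ ♟ ♟ ♟ ·│7
6│· · · · · · · ·│6
5│· · · · · · · ♟│5
4│· · · · · · · ·│4
3│♙ · · · · · · ♙│3
2│· ♙ ♙ ♙ ♙ ♙ ♙ ·│2
1│♖ ♘ ♗ ♕ ♔ ♗ ♘ ♖│1
  ─────────────────
  a b c d e f g h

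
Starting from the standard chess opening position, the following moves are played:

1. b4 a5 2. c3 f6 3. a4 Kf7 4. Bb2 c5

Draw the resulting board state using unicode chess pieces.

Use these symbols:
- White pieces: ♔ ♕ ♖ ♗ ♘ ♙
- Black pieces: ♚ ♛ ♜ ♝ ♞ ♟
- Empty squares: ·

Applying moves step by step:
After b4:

♜ ♞ ♝ ♛ ♚ ♝ ♞ ♜
♟ ♟ ♟ ♟ ♟ ♟ ♟ ♟
· · · · · · · ·
· · · · · · · ·
· ♙ · · · · · ·
· · · · · · · ·
♙ · ♙ ♙ ♙ ♙ ♙ ♙
♖ ♘ ♗ ♕ ♔ ♗ ♘ ♖


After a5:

♜ ♞ ♝ ♛ ♚ ♝ ♞ ♜
· ♟ ♟ ♟ ♟ ♟ ♟ ♟
· · · · · · · ·
♟ · · · · · · ·
· ♙ · · · · · ·
· · · · · · · ·
♙ · ♙ ♙ ♙ ♙ ♙ ♙
♖ ♘ ♗ ♕ ♔ ♗ ♘ ♖


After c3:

♜ ♞ ♝ ♛ ♚ ♝ ♞ ♜
· ♟ ♟ ♟ ♟ ♟ ♟ ♟
· · · · · · · ·
♟ · · · · · · ·
· ♙ · · · · · ·
· · ♙ · · · · ·
♙ · · ♙ ♙ ♙ ♙ ♙
♖ ♘ ♗ ♕ ♔ ♗ ♘ ♖


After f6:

♜ ♞ ♝ ♛ ♚ ♝ ♞ ♜
· ♟ ♟ ♟ ♟ · ♟ ♟
· · · · · ♟ · ·
♟ · · · · · · ·
· ♙ · · · · · ·
· · ♙ · · · · ·
♙ · · ♙ ♙ ♙ ♙ ♙
♖ ♘ ♗ ♕ ♔ ♗ ♘ ♖


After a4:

♜ ♞ ♝ ♛ ♚ ♝ ♞ ♜
· ♟ ♟ ♟ ♟ · ♟ ♟
· · · · · ♟ · ·
♟ · · · · · · ·
♙ ♙ · · · · · ·
· · ♙ · · · · ·
· · · ♙ ♙ ♙ ♙ ♙
♖ ♘ ♗ ♕ ♔ ♗ ♘ ♖


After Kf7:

♜ ♞ ♝ ♛ · ♝ ♞ ♜
· ♟ ♟ ♟ ♟ ♚ ♟ ♟
· · · · · ♟ · ·
♟ · · · · · · ·
♙ ♙ · · · · · ·
· · ♙ · · · · ·
· · · ♙ ♙ ♙ ♙ ♙
♖ ♘ ♗ ♕ ♔ ♗ ♘ ♖


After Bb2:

♜ ♞ ♝ ♛ · ♝ ♞ ♜
· ♟ ♟ ♟ ♟ ♚ ♟ ♟
· · · · · ♟ · ·
♟ · · · · · · ·
♙ ♙ · · · · · ·
· · ♙ · · · · ·
· ♗ · ♙ ♙ ♙ ♙ ♙
♖ ♘ · ♕ ♔ ♗ ♘ ♖


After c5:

♜ ♞ ♝ ♛ · ♝ ♞ ♜
· ♟ · ♟ ♟ ♚ ♟ ♟
· · · · · ♟ · ·
♟ · ♟ · · · · ·
♙ ♙ · · · · · ·
· · ♙ · · · · ·
· ♗ · ♙ ♙ ♙ ♙ ♙
♖ ♘ · ♕ ♔ ♗ ♘ ♖



  a b c d e f g h
  ─────────────────
8│♜ ♞ ♝ ♛ · ♝ ♞ ♜│8
7│· ♟ · ♟ ♟ ♚ ♟ ♟│7
6│· · · · · ♟ · ·│6
5│♟ · ♟ · · · · ·│5
4│♙ ♙ · · · · · ·│4
3│· · ♙ · · · · ·│3
2│· ♗ · ♙ ♙ ♙ ♙ ♙│2
1│♖ ♘ · ♕ ♔ ♗ ♘ ♖│1
  ─────────────────
  a b c d e f g h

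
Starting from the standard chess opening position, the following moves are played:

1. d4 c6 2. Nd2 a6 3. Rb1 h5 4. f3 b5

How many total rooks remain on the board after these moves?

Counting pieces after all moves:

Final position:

  a b c d e f g h
  ─────────────────
8│♜ ♞ ♝ ♛ ♚ ♝ ♞ ♜│8
7│· · · ♟ ♟ ♟ ♟ ·│7
6│♟ · ♟ · · · · ·│6
5│· ♟ · · · · · ♟│5
4│· · · ♙ · · · ·│4
3│· · · · · ♙ · ·│3
2│♙ ♙ ♙ ♘ ♙ · ♙ ♙│2
1│· ♖ ♗ ♕ ♔ ♗ ♘ ♖│1
  ─────────────────
  a b c d e f g h


4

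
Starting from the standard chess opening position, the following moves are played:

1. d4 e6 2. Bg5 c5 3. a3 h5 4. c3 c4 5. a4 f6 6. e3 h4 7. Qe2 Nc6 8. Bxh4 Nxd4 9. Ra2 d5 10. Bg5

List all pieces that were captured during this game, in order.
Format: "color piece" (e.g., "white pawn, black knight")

Tracking captures:
  Bxh4: captured black pawn
  Nxd4: captured white pawn

black pawn, white pawn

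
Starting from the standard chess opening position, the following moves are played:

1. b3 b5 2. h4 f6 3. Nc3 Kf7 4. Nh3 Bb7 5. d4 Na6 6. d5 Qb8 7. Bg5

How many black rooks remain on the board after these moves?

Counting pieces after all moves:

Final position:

  a b c d e f g h
  ─────────────────
8│♜ ♛ · · · ♝ ♞ ♜│8
7│♟ ♝ ♟ ♟ ♟ ♚ ♟ ♟│7
6│♞ · · · · ♟ · ·│6
5│· ♟ · ♙ · · ♗ ·│5
4│· · · · · · · ♙│4
3│· ♙ ♘ · · · · ♘│3
2│♙ · ♙ · ♙ ♙ ♙ ·│2
1│♖ · · ♕ ♔ ♗ · ♖│1
  ─────────────────
  a b c d e f g h


2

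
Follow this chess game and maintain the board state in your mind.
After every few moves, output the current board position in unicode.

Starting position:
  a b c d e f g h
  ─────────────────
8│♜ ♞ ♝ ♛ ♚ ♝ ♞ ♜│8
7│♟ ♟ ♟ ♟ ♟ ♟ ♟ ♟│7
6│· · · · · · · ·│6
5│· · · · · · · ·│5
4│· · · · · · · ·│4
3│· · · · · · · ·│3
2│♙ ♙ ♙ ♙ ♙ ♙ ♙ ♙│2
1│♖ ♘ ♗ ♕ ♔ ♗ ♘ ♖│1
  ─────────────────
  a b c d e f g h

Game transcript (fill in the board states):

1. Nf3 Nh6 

  a b c d e f g h
  ─────────────────
8│♜ ♞ ♝ ♛ ♚ ♝ · ♜│8
7│♟ ♟ ♟ ♟ ♟ ♟ ♟ ♟│7
6│· · · · · · · ♞│6
5│· · · · · · · ·│5
4│· · · · · · · ·│4
3│· · · · · ♘ · ·│3
2│♙ ♙ ♙ ♙ ♙ ♙ ♙ ♙│2
1│♖ ♘ ♗ ♕ ♔ ♗ · ♖│1
  ─────────────────
  a b c d e f g h

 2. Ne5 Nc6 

  a b c d e f g h
  ─────────────────
8│♜ · ♝ ♛ ♚ ♝ · ♜│8
7│♟ ♟ ♟ ♟ ♟ ♟ ♟ ♟│7
6│· · ♞ · · · · ♞│6
5│· · · · ♘ · · ·│5
4│· · · · · · · ·│4
3│· · · · · · · ·│3
2│♙ ♙ ♙ ♙ ♙ ♙ ♙ ♙│2
1│♖ ♘ ♗ ♕ ♔ ♗ · ♖│1
  ─────────────────
  a b c d e f g h

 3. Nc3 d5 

  a b c d e f g h
  ─────────────────
8│♜ · ♝ ♛ ♚ ♝ · ♜│8
7│♟ ♟ ♟ · ♟ ♟ ♟ ♟│7
6│· · ♞ · · · · ♞│6
5│· · · ♟ ♘ · · ·│5
4│· · · · · · · ·│4
3│· · ♘ · · · · ·│3
2│♙ ♙ ♙ ♙ ♙ ♙ ♙ ♙│2
1│♖ · ♗ ♕ ♔ ♗ · ♖│1
  ─────────────────
  a b c d e f g h

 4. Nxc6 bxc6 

  a b c d e f g h
  ─────────────────
8│♜ · ♝ ♛ ♚ ♝ · ♜│8
7│♟ · ♟ · ♟ ♟ ♟ ♟│7
6│· · ♟ · · · · ♞│6
5│· · · ♟ · · · ·│5
4│· · · · · · · ·│4
3│· · ♘ · · · · ·│3
2│♙ ♙ ♙ ♙ ♙ ♙ ♙ ♙│2
1│♖ · ♗ ♕ ♔ ♗ · ♖│1
  ─────────────────
  a b c d e f g h

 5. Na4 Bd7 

  a b c d e f g h
  ─────────────────
8│♜ · · ♛ ♚ ♝ · ♜│8
7│♟ · ♟ ♝ ♟ ♟ ♟ ♟│7
6│· · ♟ · · · · ♞│6
5│· · · ♟ · · · ·│5
4│♘ · · · · · · ·│4
3│· · · · · · · ·│3
2│♙ ♙ ♙ ♙ ♙ ♙ ♙ ♙│2
1│♖ · ♗ ♕ ♔ ♗ · ♖│1
  ─────────────────
  a b c d e f g h



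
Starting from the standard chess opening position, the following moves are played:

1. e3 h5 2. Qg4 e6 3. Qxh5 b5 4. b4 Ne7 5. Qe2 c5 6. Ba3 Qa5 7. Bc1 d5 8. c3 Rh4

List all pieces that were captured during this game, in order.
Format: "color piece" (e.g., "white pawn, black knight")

Tracking captures:
  Qxh5: captured black pawn

black pawn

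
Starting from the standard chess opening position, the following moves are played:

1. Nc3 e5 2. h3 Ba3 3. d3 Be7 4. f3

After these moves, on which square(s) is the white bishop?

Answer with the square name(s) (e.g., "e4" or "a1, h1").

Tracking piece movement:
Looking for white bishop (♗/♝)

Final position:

  a b c d e f g h
  ─────────────────
8│♜ ♞ ♝ ♛ ♚ · ♞ ♜│8
7│♟ ♟ ♟ ♟ ♝ ♟ ♟ ♟│7
6│· · · · · · · ·│6
5│· · · · ♟ · · ·│5
4│· · · · · · · ·│4
3│· · ♘ ♙ · ♙ · ♙│3
2│♙ ♙ ♙ · ♙ · ♙ ·│2
1│♖ · ♗ ♕ ♔ ♗ ♘ ♖│1
  ─────────────────
  a b c d e f g h


c1, f1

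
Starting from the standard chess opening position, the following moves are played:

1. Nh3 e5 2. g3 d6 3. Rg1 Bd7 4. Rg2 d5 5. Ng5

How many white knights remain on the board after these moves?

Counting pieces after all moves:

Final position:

  a b c d e f g h
  ─────────────────
8│♜ ♞ · ♛ ♚ ♝ ♞ ♜│8
7│♟ ♟ ♟ ♝ · ♟ ♟ ♟│7
6│· · · · · · · ·│6
5│· · · ♟ ♟ · ♘ ·│5
4│· · · · · · · ·│4
3│· · · · · · ♙ ·│3
2│♙ ♙ ♙ ♙ ♙ ♙ ♖ ♙│2
1│♖ ♘ ♗ ♕ ♔ ♗ · ·│1
  ─────────────────
  a b c d e f g h


2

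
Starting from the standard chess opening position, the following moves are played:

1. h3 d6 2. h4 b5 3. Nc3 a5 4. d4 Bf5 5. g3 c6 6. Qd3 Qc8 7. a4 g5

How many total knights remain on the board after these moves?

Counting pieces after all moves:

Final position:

  a b c d e f g h
  ─────────────────
8│♜ ♞ ♛ · ♚ ♝ ♞ ♜│8
7│· · · · ♟ ♟ · ♟│7
6│· · ♟ ♟ · · · ·│6
5│♟ ♟ · · · ♝ ♟ ·│5
4│♙ · · ♙ · · · ♙│4
3│· · ♘ ♕ · · ♙ ·│3
2│· ♙ ♙ · ♙ ♙ · ·│2
1│♖ · ♗ · ♔ ♗ ♘ ♖│1
  ─────────────────
  a b c d e f g h


4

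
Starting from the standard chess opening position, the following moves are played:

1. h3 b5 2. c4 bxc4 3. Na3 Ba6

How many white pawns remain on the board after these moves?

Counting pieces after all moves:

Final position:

  a b c d e f g h
  ─────────────────
8│♜ ♞ · ♛ ♚ ♝ ♞ ♜│8
7│♟ · ♟ ♟ ♟ ♟ ♟ ♟│7
6│♝ · · · · · · ·│6
5│· · · · · · · ·│5
4│· · ♟ · · · · ·│4
3│♘ · · · · · · ♙│3
2│♙ ♙ · ♙ ♙ ♙ ♙ ·│2
1│♖ · ♗ ♕ ♔ ♗ ♘ ♖│1
  ─────────────────
  a b c d e f g h


7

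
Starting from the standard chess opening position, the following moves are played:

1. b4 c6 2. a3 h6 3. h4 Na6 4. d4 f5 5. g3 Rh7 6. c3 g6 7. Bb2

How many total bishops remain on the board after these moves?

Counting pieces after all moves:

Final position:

  a b c d e f g h
  ─────────────────
8│♜ · ♝ ♛ ♚ ♝ ♞ ·│8
7│♟ ♟ · ♟ ♟ · · ♜│7
6│♞ · ♟ · · · ♟ ♟│6
5│· · · · · ♟ · ·│5
4│· ♙ · ♙ · · · ♙│4
3│♙ · ♙ · · · ♙ ·│3
2│· ♗ · · ♙ ♙ · ·│2
1│♖ ♘ · ♕ ♔ ♗ ♘ ♖│1
  ─────────────────
  a b c d e f g h


4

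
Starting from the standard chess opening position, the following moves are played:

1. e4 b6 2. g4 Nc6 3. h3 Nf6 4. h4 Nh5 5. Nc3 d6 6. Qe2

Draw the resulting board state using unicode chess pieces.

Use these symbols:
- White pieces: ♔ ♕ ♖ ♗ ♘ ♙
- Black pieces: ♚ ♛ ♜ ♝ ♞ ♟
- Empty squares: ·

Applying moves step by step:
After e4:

♜ ♞ ♝ ♛ ♚ ♝ ♞ ♜
♟ ♟ ♟ ♟ ♟ ♟ ♟ ♟
· · · · · · · ·
· · · · · · · ·
· · · · ♙ · · ·
· · · · · · · ·
♙ ♙ ♙ ♙ · ♙ ♙ ♙
♖ ♘ ♗ ♕ ♔ ♗ ♘ ♖


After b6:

♜ ♞ ♝ ♛ ♚ ♝ ♞ ♜
♟ · ♟ ♟ ♟ ♟ ♟ ♟
· ♟ · · · · · ·
· · · · · · · ·
· · · · ♙ · · ·
· · · · · · · ·
♙ ♙ ♙ ♙ · ♙ ♙ ♙
♖ ♘ ♗ ♕ ♔ ♗ ♘ ♖


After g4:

♜ ♞ ♝ ♛ ♚ ♝ ♞ ♜
♟ · ♟ ♟ ♟ ♟ ♟ ♟
· ♟ · · · · · ·
· · · · · · · ·
· · · · ♙ · ♙ ·
· · · · · · · ·
♙ ♙ ♙ ♙ · ♙ · ♙
♖ ♘ ♗ ♕ ♔ ♗ ♘ ♖


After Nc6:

♜ · ♝ ♛ ♚ ♝ ♞ ♜
♟ · ♟ ♟ ♟ ♟ ♟ ♟
· ♟ ♞ · · · · ·
· · · · · · · ·
· · · · ♙ · ♙ ·
· · · · · · · ·
♙ ♙ ♙ ♙ · ♙ · ♙
♖ ♘ ♗ ♕ ♔ ♗ ♘ ♖


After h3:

♜ · ♝ ♛ ♚ ♝ ♞ ♜
♟ · ♟ ♟ ♟ ♟ ♟ ♟
· ♟ ♞ · · · · ·
· · · · · · · ·
· · · · ♙ · ♙ ·
· · · · · · · ♙
♙ ♙ ♙ ♙ · ♙ · ·
♖ ♘ ♗ ♕ ♔ ♗ ♘ ♖


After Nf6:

♜ · ♝ ♛ ♚ ♝ · ♜
♟ · ♟ ♟ ♟ ♟ ♟ ♟
· ♟ ♞ · · ♞ · ·
· · · · · · · ·
· · · · ♙ · ♙ ·
· · · · · · · ♙
♙ ♙ ♙ ♙ · ♙ · ·
♖ ♘ ♗ ♕ ♔ ♗ ♘ ♖


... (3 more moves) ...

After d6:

♜ · ♝ ♛ ♚ ♝ · ♜
♟ · ♟ · ♟ ♟ ♟ ♟
· ♟ ♞ ♟ · · · ·
· · · · · · · ♞
· · · · ♙ · ♙ ♙
· · ♘ · · · · ·
♙ ♙ ♙ ♙ · ♙ · ·
♖ · ♗ ♕ ♔ ♗ ♘ ♖


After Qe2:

♜ · ♝ ♛ ♚ ♝ · ♜
♟ · ♟ · ♟ ♟ ♟ ♟
· ♟ ♞ ♟ · · · ·
· · · · · · · ♞
· · · · ♙ · ♙ ♙
· · ♘ · · · · ·
♙ ♙ ♙ ♙ ♕ ♙ · ·
♖ · ♗ · ♔ ♗ ♘ ♖



  a b c d e f g h
  ─────────────────
8│♜ · ♝ ♛ ♚ ♝ · ♜│8
7│♟ · ♟ · ♟ ♟ ♟ ♟│7
6│· ♟ ♞ ♟ · · · ·│6
5│· · · · · · · ♞│5
4│· · · · ♙ · ♙ ♙│4
3│· · ♘ · · · · ·│3
2│♙ ♙ ♙ ♙ ♕ ♙ · ·│2
1│♖ · ♗ · ♔ ♗ ♘ ♖│1
  ─────────────────
  a b c d e f g h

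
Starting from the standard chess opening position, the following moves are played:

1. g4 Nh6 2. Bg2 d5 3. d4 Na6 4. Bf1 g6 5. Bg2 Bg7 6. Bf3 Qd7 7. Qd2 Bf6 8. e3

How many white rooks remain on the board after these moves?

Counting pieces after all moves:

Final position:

  a b c d e f g h
  ─────────────────
8│♜ · ♝ · ♚ · · ♜│8
7│♟ ♟ ♟ ♛ ♟ ♟ · ♟│7
6│♞ · · · · ♝ ♟ ♞│6
5│· · · ♟ · · · ·│5
4│· · · ♙ · · ♙ ·│4
3│· · · · ♙ ♗ · ·│3
2│♙ ♙ ♙ ♕ · ♙ · ♙│2
1│♖ ♘ ♗ · ♔ · ♘ ♖│1
  ─────────────────
  a b c d e f g h


2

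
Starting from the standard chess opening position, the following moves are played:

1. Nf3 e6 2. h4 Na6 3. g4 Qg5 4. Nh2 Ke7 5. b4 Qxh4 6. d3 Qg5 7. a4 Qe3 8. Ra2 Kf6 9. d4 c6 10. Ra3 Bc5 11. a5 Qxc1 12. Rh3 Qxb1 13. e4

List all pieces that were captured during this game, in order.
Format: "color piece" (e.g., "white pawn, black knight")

Tracking captures:
  Qxh4: captured white pawn
  Qxc1: captured white bishop
  Qxb1: captured white knight

white pawn, white bishop, white knight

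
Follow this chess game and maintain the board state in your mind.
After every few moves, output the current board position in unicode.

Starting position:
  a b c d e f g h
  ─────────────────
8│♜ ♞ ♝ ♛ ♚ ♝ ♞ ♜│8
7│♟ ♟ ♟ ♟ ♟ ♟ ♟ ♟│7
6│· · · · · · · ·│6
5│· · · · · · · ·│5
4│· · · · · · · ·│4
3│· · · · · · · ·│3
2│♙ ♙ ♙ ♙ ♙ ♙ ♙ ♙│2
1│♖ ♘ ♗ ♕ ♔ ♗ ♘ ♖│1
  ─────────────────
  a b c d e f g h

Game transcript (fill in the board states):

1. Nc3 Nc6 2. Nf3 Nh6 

  a b c d e f g h
  ─────────────────
8│♜ · ♝ ♛ ♚ ♝ · ♜│8
7│♟ ♟ ♟ ♟ ♟ ♟ ♟ ♟│7
6│· · ♞ · · · · ♞│6
5│· · · · · · · ·│5
4│· · · · · · · ·│4
3│· · ♘ · · ♘ · ·│3
2│♙ ♙ ♙ ♙ ♙ ♙ ♙ ♙│2
1│♖ · ♗ ♕ ♔ ♗ · ♖│1
  ─────────────────
  a b c d e f g h

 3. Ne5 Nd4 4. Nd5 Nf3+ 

  a b c d e f g h
  ─────────────────
8│♜ · ♝ ♛ ♚ ♝ · ♜│8
7│♟ ♟ ♟ ♟ ♟ ♟ ♟ ♟│7
6│· · · · · · · ♞│6
5│· · · ♘ ♘ · · ·│5
4│· · · · · · · ·│4
3│· · · · · ♞ · ·│3
2│♙ ♙ ♙ ♙ ♙ ♙ ♙ ♙│2
1│♖ · ♗ ♕ ♔ ♗ · ♖│1
  ─────────────────
  a b c d e f g h

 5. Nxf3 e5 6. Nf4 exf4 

  a b c d e f g h
  ─────────────────
8│♜ · ♝ ♛ ♚ ♝ · ♜│8
7│♟ ♟ ♟ ♟ · ♟ ♟ ♟│7
6│· · · · · · · ♞│6
5│· · · · · · · ·│5
4│· · · · · ♟ · ·│4
3│· · · · · ♘ · ·│3
2│♙ ♙ ♙ ♙ ♙ ♙ ♙ ♙│2
1│♖ · ♗ ♕ ♔ ♗ · ♖│1
  ─────────────────
  a b c d e f g h

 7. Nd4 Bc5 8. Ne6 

  a b c d e f g h
  ─────────────────
8│♜ · ♝ ♛ ♚ · · ♜│8
7│♟ ♟ ♟ ♟ · ♟ ♟ ♟│7
6│· · · · ♘ · · ♞│6
5│· · ♝ · · · · ·│5
4│· · · · · ♟ · ·│4
3│· · · · · · · ·│3
2│♙ ♙ ♙ ♙ ♙ ♙ ♙ ♙│2
1│♖ · ♗ ♕ ♔ ♗ · ♖│1
  ─────────────────
  a b c d e f g h


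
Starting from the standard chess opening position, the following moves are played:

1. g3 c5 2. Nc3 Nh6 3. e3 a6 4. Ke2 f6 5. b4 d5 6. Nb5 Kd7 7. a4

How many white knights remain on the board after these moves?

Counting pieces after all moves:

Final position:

  a b c d e f g h
  ─────────────────
8│♜ ♞ ♝ ♛ · ♝ · ♜│8
7│· ♟ · ♚ ♟ · ♟ ♟│7
6│♟ · · · · ♟ · ♞│6
5│· ♘ ♟ ♟ · · · ·│5
4│♙ ♙ · · · · · ·│4
3│· · · · ♙ · ♙ ·│3
2│· · ♙ ♙ ♔ ♙ · ♙│2
1│♖ · ♗ ♕ · ♗ ♘ ♖│1
  ─────────────────
  a b c d e f g h


2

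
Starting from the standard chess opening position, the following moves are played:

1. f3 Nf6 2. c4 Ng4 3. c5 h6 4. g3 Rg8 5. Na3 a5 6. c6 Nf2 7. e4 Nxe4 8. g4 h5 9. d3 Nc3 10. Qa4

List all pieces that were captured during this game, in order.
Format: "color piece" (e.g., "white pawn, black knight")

Tracking captures:
  Nxe4: captured white pawn

white pawn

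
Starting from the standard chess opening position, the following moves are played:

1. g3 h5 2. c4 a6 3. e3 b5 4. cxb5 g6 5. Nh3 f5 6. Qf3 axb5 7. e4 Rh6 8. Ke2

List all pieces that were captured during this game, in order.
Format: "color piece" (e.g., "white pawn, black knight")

Tracking captures:
  cxb5: captured black pawn
  axb5: captured white pawn

black pawn, white pawn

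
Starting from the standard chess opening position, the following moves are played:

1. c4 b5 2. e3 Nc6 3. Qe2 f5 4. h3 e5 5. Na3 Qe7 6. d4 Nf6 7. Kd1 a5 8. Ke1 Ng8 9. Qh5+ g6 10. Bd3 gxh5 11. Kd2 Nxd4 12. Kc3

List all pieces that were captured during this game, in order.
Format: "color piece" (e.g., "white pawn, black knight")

Tracking captures:
  gxh5: captured white queen
  Nxd4: captured white pawn

white queen, white pawn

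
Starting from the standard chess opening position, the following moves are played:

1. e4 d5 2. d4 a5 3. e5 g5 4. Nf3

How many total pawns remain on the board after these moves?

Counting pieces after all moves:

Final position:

  a b c d e f g h
  ─────────────────
8│♜ ♞ ♝ ♛ ♚ ♝ ♞ ♜│8
7│· ♟ ♟ · ♟ ♟ · ♟│7
6│· · · · · · · ·│6
5│♟ · · ♟ ♙ · ♟ ·│5
4│· · · ♙ · · · ·│4
3│· · · · · ♘ · ·│3
2│♙ ♙ ♙ · · ♙ ♙ ♙│2
1│♖ ♘ ♗ ♕ ♔ ♗ · ♖│1
  ─────────────────
  a b c d e f g h


16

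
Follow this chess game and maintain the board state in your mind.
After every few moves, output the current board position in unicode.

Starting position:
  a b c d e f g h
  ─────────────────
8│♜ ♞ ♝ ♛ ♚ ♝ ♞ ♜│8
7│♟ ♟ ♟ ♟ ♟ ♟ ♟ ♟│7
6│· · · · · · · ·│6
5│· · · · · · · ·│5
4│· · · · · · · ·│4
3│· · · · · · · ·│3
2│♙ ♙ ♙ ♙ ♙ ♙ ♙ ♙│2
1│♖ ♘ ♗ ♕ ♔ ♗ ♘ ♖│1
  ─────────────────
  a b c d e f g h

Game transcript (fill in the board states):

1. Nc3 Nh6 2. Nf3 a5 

  a b c d e f g h
  ─────────────────
8│♜ ♞ ♝ ♛ ♚ ♝ · ♜│8
7│· ♟ ♟ ♟ ♟ ♟ ♟ ♟│7
6│· · · · · · · ♞│6
5│♟ · · · · · · ·│5
4│· · · · · · · ·│4
3│· · ♘ · · ♘ · ·│3
2│♙ ♙ ♙ ♙ ♙ ♙ ♙ ♙│2
1│♖ · ♗ ♕ ♔ ♗ · ♖│1
  ─────────────────
  a b c d e f g h

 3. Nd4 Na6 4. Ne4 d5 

  a b c d e f g h
  ─────────────────
8│♜ · ♝ ♛ ♚ ♝ · ♜│8
7│· ♟ ♟ · ♟ ♟ ♟ ♟│7
6│♞ · · · · · · ♞│6
5│♟ · · ♟ · · · ·│5
4│· · · ♘ ♘ · · ·│4
3│· · · · · · · ·│3
2│♙ ♙ ♙ ♙ ♙ ♙ ♙ ♙│2
1│♖ · ♗ ♕ ♔ ♗ · ♖│1
  ─────────────────
  a b c d e f g h

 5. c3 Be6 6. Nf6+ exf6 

  a b c d e f g h
  ─────────────────
8│♜ · · ♛ ♚ ♝ · ♜│8
7│· ♟ ♟ · · ♟ ♟ ♟│7
6│♞ · · · ♝ ♟ · ♞│6
5│♟ · · ♟ · · · ·│5
4│· · · ♘ · · · ·│4
3│· · ♙ · · · · ·│3
2│♙ ♙ · ♙ ♙ ♙ ♙ ♙│2
1│♖ · ♗ ♕ ♔ ♗ · ♖│1
  ─────────────────
  a b c d e f g h

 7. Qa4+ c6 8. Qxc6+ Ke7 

  a b c d e f g h
  ─────────────────
8│♜ · · ♛ · ♝ · ♜│8
7│· ♟ · · ♚ ♟ ♟ ♟│7
6│♞ · ♕ · ♝ ♟ · ♞│6
5│♟ · · ♟ · · · ·│5
4│· · · ♘ · · · ·│4
3│· · ♙ · · · · ·│3
2│♙ ♙ · ♙ ♙ ♙ ♙ ♙│2
1│♖ · ♗ · ♔ ♗ · ♖│1
  ─────────────────
  a b c d e f g h

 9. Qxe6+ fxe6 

  a b c d e f g h
  ─────────────────
8│♜ · · ♛ · ♝ · ♜│8
7│· ♟ · · ♚ · ♟ ♟│7
6│♞ · · · ♟ ♟ · ♞│6
5│♟ · · ♟ · · · ·│5
4│· · · ♘ · · · ·│4
3│· · ♙ · · · · ·│3
2│♙ ♙ · ♙ ♙ ♙ ♙ ♙│2
1│♖ · ♗ · ♔ ♗ · ♖│1
  ─────────────────
  a b c d e f g h


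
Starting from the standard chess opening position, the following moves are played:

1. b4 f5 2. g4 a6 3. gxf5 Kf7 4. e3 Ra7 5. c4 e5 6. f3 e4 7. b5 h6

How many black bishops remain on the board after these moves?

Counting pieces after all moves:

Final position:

  a b c d e f g h
  ─────────────────
8│· ♞ ♝ ♛ · ♝ ♞ ♜│8
7│♜ ♟ ♟ ♟ · ♚ ♟ ·│7
6│♟ · · · · · · ♟│6
5│· ♙ · · · ♙ · ·│5
4│· · ♙ · ♟ · · ·│4
3│· · · · ♙ ♙ · ·│3
2│♙ · · ♙ · · · ♙│2
1│♖ ♘ ♗ ♕ ♔ ♗ ♘ ♖│1
  ─────────────────
  a b c d e f g h


2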